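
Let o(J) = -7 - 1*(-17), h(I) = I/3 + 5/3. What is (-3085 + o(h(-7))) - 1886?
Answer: -4961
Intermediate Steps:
h(I) = 5/3 + I/3 (h(I) = I*(⅓) + 5*(⅓) = I/3 + 5/3 = 5/3 + I/3)
o(J) = 10 (o(J) = -7 + 17 = 10)
(-3085 + o(h(-7))) - 1886 = (-3085 + 10) - 1886 = -3075 - 1886 = -4961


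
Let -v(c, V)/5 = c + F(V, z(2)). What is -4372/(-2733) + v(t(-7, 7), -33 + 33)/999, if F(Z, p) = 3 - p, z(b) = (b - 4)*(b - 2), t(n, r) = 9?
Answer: 467072/303363 ≈ 1.5396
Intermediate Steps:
z(b) = (-4 + b)*(-2 + b)
v(c, V) = -15 - 5*c (v(c, V) = -5*(c + (3 - (8 + 2² - 6*2))) = -5*(c + (3 - (8 + 4 - 12))) = -5*(c + (3 - 1*0)) = -5*(c + (3 + 0)) = -5*(c + 3) = -5*(3 + c) = -15 - 5*c)
-4372/(-2733) + v(t(-7, 7), -33 + 33)/999 = -4372/(-2733) + (-15 - 5*9)/999 = -4372*(-1/2733) + (-15 - 45)*(1/999) = 4372/2733 - 60*1/999 = 4372/2733 - 20/333 = 467072/303363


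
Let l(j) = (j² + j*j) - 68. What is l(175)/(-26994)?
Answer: -927/409 ≈ -2.2665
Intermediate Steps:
l(j) = -68 + 2*j² (l(j) = (j² + j²) - 68 = 2*j² - 68 = -68 + 2*j²)
l(175)/(-26994) = (-68 + 2*175²)/(-26994) = (-68 + 2*30625)*(-1/26994) = (-68 + 61250)*(-1/26994) = 61182*(-1/26994) = -927/409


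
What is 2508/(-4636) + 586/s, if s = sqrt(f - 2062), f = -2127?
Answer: -33/61 - 586*I*sqrt(4189)/4189 ≈ -0.54098 - 9.054*I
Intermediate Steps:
s = I*sqrt(4189) (s = sqrt(-2127 - 2062) = sqrt(-4189) = I*sqrt(4189) ≈ 64.723*I)
2508/(-4636) + 586/s = 2508/(-4636) + 586/((I*sqrt(4189))) = 2508*(-1/4636) + 586*(-I*sqrt(4189)/4189) = -33/61 - 586*I*sqrt(4189)/4189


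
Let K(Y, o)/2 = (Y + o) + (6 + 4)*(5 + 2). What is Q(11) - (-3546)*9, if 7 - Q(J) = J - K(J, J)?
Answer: 32094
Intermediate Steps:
K(Y, o) = 140 + 2*Y + 2*o (K(Y, o) = 2*((Y + o) + (6 + 4)*(5 + 2)) = 2*((Y + o) + 10*7) = 2*((Y + o) + 70) = 2*(70 + Y + o) = 140 + 2*Y + 2*o)
Q(J) = 147 + 3*J (Q(J) = 7 - (J - (140 + 2*J + 2*J)) = 7 - (J - (140 + 4*J)) = 7 - (J + (-140 - 4*J)) = 7 - (-140 - 3*J) = 7 + (140 + 3*J) = 147 + 3*J)
Q(11) - (-3546)*9 = (147 + 3*11) - (-3546)*9 = (147 + 33) - 394*(-81) = 180 + 31914 = 32094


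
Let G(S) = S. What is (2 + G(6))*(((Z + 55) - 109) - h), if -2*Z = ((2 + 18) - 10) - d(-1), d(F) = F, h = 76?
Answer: -1084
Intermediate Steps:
Z = -11/2 (Z = -(((2 + 18) - 10) - 1*(-1))/2 = -((20 - 10) + 1)/2 = -(10 + 1)/2 = -½*11 = -11/2 ≈ -5.5000)
(2 + G(6))*(((Z + 55) - 109) - h) = (2 + 6)*(((-11/2 + 55) - 109) - 1*76) = 8*((99/2 - 109) - 76) = 8*(-119/2 - 76) = 8*(-271/2) = -1084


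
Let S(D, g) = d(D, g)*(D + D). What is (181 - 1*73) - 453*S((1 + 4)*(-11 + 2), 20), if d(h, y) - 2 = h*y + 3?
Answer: -36489042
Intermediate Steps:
d(h, y) = 5 + h*y (d(h, y) = 2 + (h*y + 3) = 2 + (3 + h*y) = 5 + h*y)
S(D, g) = 2*D*(5 + D*g) (S(D, g) = (5 + D*g)*(D + D) = (5 + D*g)*(2*D) = 2*D*(5 + D*g))
(181 - 1*73) - 453*S((1 + 4)*(-11 + 2), 20) = (181 - 1*73) - 906*(1 + 4)*(-11 + 2)*(5 + ((1 + 4)*(-11 + 2))*20) = (181 - 73) - 906*5*(-9)*(5 + (5*(-9))*20) = 108 - 906*(-45)*(5 - 45*20) = 108 - 906*(-45)*(5 - 900) = 108 - 906*(-45)*(-895) = 108 - 453*80550 = 108 - 36489150 = -36489042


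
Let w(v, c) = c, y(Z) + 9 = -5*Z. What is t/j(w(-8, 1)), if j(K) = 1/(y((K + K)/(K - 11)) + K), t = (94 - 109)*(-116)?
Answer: -12180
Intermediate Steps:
y(Z) = -9 - 5*Z
t = 1740 (t = -15*(-116) = 1740)
j(K) = 1/(-9 + K - 10*K/(-11 + K)) (j(K) = 1/((-9 - 5*(K + K)/(K - 11)) + K) = 1/((-9 - 5*2*K/(-11 + K)) + K) = 1/((-9 - 10*K/(-11 + K)) + K) = 1/(-9 + K - 10*K/(-11 + K)))
t/j(w(-8, 1)) = 1740/(((-11 + 1)/(99 + 1**2 - 30*1))) = 1740/((-10/(99 + 1 - 30))) = 1740/((-10/70)) = 1740/(((1/70)*(-10))) = 1740/(-1/7) = 1740*(-7) = -12180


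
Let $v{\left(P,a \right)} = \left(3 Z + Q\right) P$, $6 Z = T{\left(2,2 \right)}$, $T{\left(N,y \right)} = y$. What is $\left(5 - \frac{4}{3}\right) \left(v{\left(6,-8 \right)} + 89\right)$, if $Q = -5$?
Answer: $\frac{715}{3} \approx 238.33$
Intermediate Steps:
$Z = \frac{1}{3}$ ($Z = \frac{1}{6} \cdot 2 = \frac{1}{3} \approx 0.33333$)
$v{\left(P,a \right)} = - 4 P$ ($v{\left(P,a \right)} = \left(3 \cdot \frac{1}{3} - 5\right) P = \left(1 - 5\right) P = - 4 P$)
$\left(5 - \frac{4}{3}\right) \left(v{\left(6,-8 \right)} + 89\right) = \left(5 - \frac{4}{3}\right) \left(\left(-4\right) 6 + 89\right) = \left(5 - 4 \cdot \frac{1}{3}\right) \left(-24 + 89\right) = \left(5 - \frac{4}{3}\right) 65 = \frac{11}{3} \cdot 65 = \frac{715}{3}$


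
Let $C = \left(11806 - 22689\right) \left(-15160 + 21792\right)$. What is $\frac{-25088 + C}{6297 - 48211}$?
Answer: $\frac{36100572}{20957} \approx 1722.6$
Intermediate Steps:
$C = -72176056$ ($C = \left(-10883\right) 6632 = -72176056$)
$\frac{-25088 + C}{6297 - 48211} = \frac{-25088 - 72176056}{6297 - 48211} = - \frac{72201144}{-41914} = \left(-72201144\right) \left(- \frac{1}{41914}\right) = \frac{36100572}{20957}$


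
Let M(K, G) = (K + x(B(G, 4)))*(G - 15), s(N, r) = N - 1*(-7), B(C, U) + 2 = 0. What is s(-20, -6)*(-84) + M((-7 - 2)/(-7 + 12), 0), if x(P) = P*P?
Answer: 1059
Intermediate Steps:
B(C, U) = -2 (B(C, U) = -2 + 0 = -2)
x(P) = P²
s(N, r) = 7 + N (s(N, r) = N + 7 = 7 + N)
M(K, G) = (-15 + G)*(4 + K) (M(K, G) = (K + (-2)²)*(G - 15) = (K + 4)*(-15 + G) = (4 + K)*(-15 + G) = (-15 + G)*(4 + K))
s(-20, -6)*(-84) + M((-7 - 2)/(-7 + 12), 0) = (7 - 20)*(-84) + (-60 - 15*(-7 - 2)/(-7 + 12) + 4*0 + 0*((-7 - 2)/(-7 + 12))) = -13*(-84) + (-60 - (-135)/5 + 0 + 0*(-9/5)) = 1092 + (-60 - (-135)/5 + 0 + 0*(-9*⅕)) = 1092 + (-60 - 15*(-9/5) + 0 + 0*(-9/5)) = 1092 + (-60 + 27 + 0 + 0) = 1092 - 33 = 1059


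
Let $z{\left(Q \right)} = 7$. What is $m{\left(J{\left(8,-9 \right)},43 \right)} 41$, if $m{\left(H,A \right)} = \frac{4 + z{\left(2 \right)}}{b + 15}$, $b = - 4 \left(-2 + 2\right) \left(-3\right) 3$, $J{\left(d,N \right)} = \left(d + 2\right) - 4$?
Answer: $\frac{451}{15} \approx 30.067$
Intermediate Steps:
$J{\left(d,N \right)} = -2 + d$ ($J{\left(d,N \right)} = \left(2 + d\right) - 4 = -2 + d$)
$b = 0$ ($b = - 4 \cdot 0 \left(-3\right) 3 = \left(-4\right) 0 \cdot 3 = 0 \cdot 3 = 0$)
$m{\left(H,A \right)} = \frac{11}{15}$ ($m{\left(H,A \right)} = \frac{4 + 7}{0 + 15} = \frac{11}{15}$)
$m{\left(J{\left(8,-9 \right)},43 \right)} 41 = \frac{11}{15} \cdot 41 = \frac{451}{15}$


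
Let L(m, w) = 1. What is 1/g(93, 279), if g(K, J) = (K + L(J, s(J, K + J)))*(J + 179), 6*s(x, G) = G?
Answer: 1/43052 ≈ 2.3228e-5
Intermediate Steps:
s(x, G) = G/6
g(K, J) = (1 + K)*(179 + J) (g(K, J) = (K + 1)*(J + 179) = (1 + K)*(179 + J))
1/g(93, 279) = 1/(179 + 279 + 179*93 + 279*93) = 1/(179 + 279 + 16647 + 25947) = 1/43052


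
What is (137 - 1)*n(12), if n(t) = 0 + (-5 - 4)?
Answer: -1224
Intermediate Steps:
n(t) = -9 (n(t) = 0 - 9 = -9)
(137 - 1)*n(12) = (137 - 1)*(-9) = 136*(-9) = -1224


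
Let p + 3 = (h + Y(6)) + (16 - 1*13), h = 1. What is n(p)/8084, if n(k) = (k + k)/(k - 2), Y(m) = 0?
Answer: -1/4042 ≈ -0.00024740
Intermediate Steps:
p = 1 (p = -3 + ((1 + 0) + (16 - 1*13)) = -3 + (1 + (16 - 13)) = -3 + (1 + 3) = -3 + 4 = 1)
n(k) = 2*k/(-2 + k) (n(k) = (2*k)/(-2 + k) = 2*k/(-2 + k))
n(p)/8084 = (2*1/(-2 + 1))/8084 = (2*1/(-1))*(1/8084) = (2*1*(-1))*(1/8084) = -2*1/8084 = -1/4042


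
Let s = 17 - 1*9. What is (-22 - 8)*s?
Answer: -240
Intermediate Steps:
s = 8 (s = 17 - 9 = 8)
(-22 - 8)*s = (-22 - 8)*8 = -30*8 = -240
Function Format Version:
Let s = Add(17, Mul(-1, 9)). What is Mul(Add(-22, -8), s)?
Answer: -240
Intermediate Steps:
s = 8 (s = Add(17, -9) = 8)
Mul(Add(-22, -8), s) = Mul(Add(-22, -8), 8) = Mul(-30, 8) = -240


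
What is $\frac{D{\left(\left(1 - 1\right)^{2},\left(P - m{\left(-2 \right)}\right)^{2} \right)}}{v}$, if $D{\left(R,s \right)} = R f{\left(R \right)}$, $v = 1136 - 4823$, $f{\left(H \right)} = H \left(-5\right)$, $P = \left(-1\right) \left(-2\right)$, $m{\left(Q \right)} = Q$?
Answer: $0$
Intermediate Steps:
$P = 2$
$f{\left(H \right)} = - 5 H$
$v = -3687$
$D{\left(R,s \right)} = - 5 R^{2}$ ($D{\left(R,s \right)} = R \left(- 5 R\right) = - 5 R^{2}$)
$\frac{D{\left(\left(1 - 1\right)^{2},\left(P - m{\left(-2 \right)}\right)^{2} \right)}}{v} = \frac{\left(-5\right) \left(\left(1 - 1\right)^{2}\right)^{2}}{-3687} = - 5 \left(0^{2}\right)^{2} \left(- \frac{1}{3687}\right) = - 5 \cdot 0^{2} \left(- \frac{1}{3687}\right) = \left(-5\right) 0 \left(- \frac{1}{3687}\right) = 0 \left(- \frac{1}{3687}\right) = 0$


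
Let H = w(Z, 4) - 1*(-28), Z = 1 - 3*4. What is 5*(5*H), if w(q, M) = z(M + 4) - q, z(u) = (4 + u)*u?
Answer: 3375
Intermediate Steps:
z(u) = u*(4 + u)
Z = -11 (Z = 1 - 1*12 = 1 - 12 = -11)
w(q, M) = -q + (4 + M)*(8 + M) (w(q, M) = (M + 4)*(4 + (M + 4)) - q = (4 + M)*(4 + (4 + M)) - q = (4 + M)*(8 + M) - q = -q + (4 + M)*(8 + M))
H = 135 (H = (-1*(-11) + (4 + 4)*(8 + 4)) - 1*(-28) = (11 + 8*12) + 28 = (11 + 96) + 28 = 107 + 28 = 135)
5*(5*H) = 5*(5*135) = 5*675 = 3375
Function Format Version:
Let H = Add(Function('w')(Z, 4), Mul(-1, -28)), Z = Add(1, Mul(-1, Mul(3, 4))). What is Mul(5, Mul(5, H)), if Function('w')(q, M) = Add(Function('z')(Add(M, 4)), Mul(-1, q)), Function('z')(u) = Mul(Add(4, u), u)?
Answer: 3375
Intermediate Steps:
Function('z')(u) = Mul(u, Add(4, u))
Z = -11 (Z = Add(1, Mul(-1, 12)) = Add(1, -12) = -11)
Function('w')(q, M) = Add(Mul(-1, q), Mul(Add(4, M), Add(8, M))) (Function('w')(q, M) = Add(Mul(Add(M, 4), Add(4, Add(M, 4))), Mul(-1, q)) = Add(Mul(Add(4, M), Add(4, Add(4, M))), Mul(-1, q)) = Add(Mul(Add(4, M), Add(8, M)), Mul(-1, q)) = Add(Mul(-1, q), Mul(Add(4, M), Add(8, M))))
H = 135 (H = Add(Add(Mul(-1, -11), Mul(Add(4, 4), Add(8, 4))), Mul(-1, -28)) = Add(Add(11, Mul(8, 12)), 28) = Add(Add(11, 96), 28) = Add(107, 28) = 135)
Mul(5, Mul(5, H)) = Mul(5, Mul(5, 135)) = Mul(5, 675) = 3375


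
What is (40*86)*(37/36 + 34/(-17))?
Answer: -30100/9 ≈ -3344.4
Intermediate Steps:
(40*86)*(37/36 + 34/(-17)) = 3440*(37*(1/36) + 34*(-1/17)) = 3440*(37/36 - 2) = 3440*(-35/36) = -30100/9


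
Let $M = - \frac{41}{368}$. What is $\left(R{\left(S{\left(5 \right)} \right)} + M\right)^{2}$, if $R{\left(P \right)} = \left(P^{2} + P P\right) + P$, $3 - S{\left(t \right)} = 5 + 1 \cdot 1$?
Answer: $\frac{30019441}{135424} \approx 221.67$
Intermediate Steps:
$S{\left(t \right)} = -3$ ($S{\left(t \right)} = 3 - \left(5 + 1 \cdot 1\right) = 3 - \left(5 + 1\right) = 3 - 6 = -3$)
$R{\left(P \right)} = P + 2 P^{2}$ ($R{\left(P \right)} = \left(P^{2} + P^{2}\right) + P = 2 P^{2} + P = P + 2 P^{2}$)
$M = - \frac{41}{368}$ ($M = \left(-41\right) \frac{1}{368} = - \frac{41}{368} \approx -0.11141$)
$\left(R{\left(S{\left(5 \right)} \right)} + M\right)^{2} = \left(- 3 \left(1 + 2 \left(-3\right)\right) - \frac{41}{368}\right)^{2} = \left(- 3 \left(1 - 6\right) - \frac{41}{368}\right)^{2} = \left(\left(-3\right) \left(-5\right) - \frac{41}{368}\right)^{2} = \left(15 - \frac{41}{368}\right)^{2} = \left(\frac{5479}{368}\right)^{2} = \frac{30019441}{135424}$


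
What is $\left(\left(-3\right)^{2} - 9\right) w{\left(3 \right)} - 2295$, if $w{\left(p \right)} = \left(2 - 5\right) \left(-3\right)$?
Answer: $-2295$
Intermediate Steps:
$w{\left(p \right)} = 9$ ($w{\left(p \right)} = \left(-3\right) \left(-3\right) = 9$)
$\left(\left(-3\right)^{2} - 9\right) w{\left(3 \right)} - 2295 = \left(\left(-3\right)^{2} - 9\right) 9 - 2295 = \left(9 - 9\right) 9 - 2295 = 0 \cdot 9 - 2295 = 0 - 2295 = -2295$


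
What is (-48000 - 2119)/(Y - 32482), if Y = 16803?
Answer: 50119/15679 ≈ 3.1966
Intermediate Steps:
(-48000 - 2119)/(Y - 32482) = (-48000 - 2119)/(16803 - 32482) = -50119/(-15679) = -50119*(-1/15679) = 50119/15679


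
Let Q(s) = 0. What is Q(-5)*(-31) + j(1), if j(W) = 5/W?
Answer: 5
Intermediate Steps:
Q(-5)*(-31) + j(1) = 0*(-31) + 5/1 = 0 + 5*1 = 0 + 5 = 5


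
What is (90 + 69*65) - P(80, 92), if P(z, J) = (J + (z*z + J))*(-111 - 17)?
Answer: 847327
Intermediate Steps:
P(z, J) = -256*J - 128*z**2 (P(z, J) = (J + (z**2 + J))*(-128) = (J + (J + z**2))*(-128) = (z**2 + 2*J)*(-128) = -256*J - 128*z**2)
(90 + 69*65) - P(80, 92) = (90 + 69*65) - (-256*92 - 128*80**2) = (90 + 4485) - (-23552 - 128*6400) = 4575 - (-23552 - 819200) = 4575 - 1*(-842752) = 4575 + 842752 = 847327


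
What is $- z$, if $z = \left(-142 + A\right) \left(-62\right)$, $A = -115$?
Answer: $-15934$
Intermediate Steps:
$z = 15934$ ($z = \left(-142 - 115\right) \left(-62\right) = \left(-257\right) \left(-62\right) = 15934$)
$- z = \left(-1\right) 15934 = -15934$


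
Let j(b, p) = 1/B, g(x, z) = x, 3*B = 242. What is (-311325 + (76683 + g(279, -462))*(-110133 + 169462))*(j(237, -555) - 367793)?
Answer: -3358514298517539/2 ≈ -1.6793e+15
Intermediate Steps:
B = 242/3 (B = (⅓)*242 = 242/3 ≈ 80.667)
j(b, p) = 3/242 (j(b, p) = 1/(242/3) = 3/242)
(-311325 + (76683 + g(279, -462))*(-110133 + 169462))*(j(237, -555) - 367793) = (-311325 + (76683 + 279)*(-110133 + 169462))*(3/242 - 367793) = (-311325 + 76962*59329)*(-89005903/242) = (-311325 + 4566078498)*(-89005903/242) = 4565767173*(-89005903/242) = -3358514298517539/2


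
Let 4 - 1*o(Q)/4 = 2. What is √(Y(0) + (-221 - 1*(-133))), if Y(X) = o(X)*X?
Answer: 2*I*√22 ≈ 9.3808*I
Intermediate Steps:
o(Q) = 8 (o(Q) = 16 - 4*2 = 16 - 8 = 8)
Y(X) = 8*X
√(Y(0) + (-221 - 1*(-133))) = √(8*0 + (-221 - 1*(-133))) = √(0 + (-221 + 133)) = √(0 - 88) = √(-88) = 2*I*√22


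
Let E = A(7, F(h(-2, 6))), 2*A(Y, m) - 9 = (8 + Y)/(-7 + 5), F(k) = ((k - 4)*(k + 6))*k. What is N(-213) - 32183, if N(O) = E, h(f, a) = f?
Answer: -128729/4 ≈ -32182.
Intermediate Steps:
F(k) = k*(-4 + k)*(6 + k) (F(k) = ((-4 + k)*(6 + k))*k = k*(-4 + k)*(6 + k))
A(Y, m) = 5/2 - Y/4 (A(Y, m) = 9/2 + ((8 + Y)/(-7 + 5))/2 = 9/2 + ((8 + Y)/(-2))/2 = 9/2 + ((8 + Y)*(-1/2))/2 = 9/2 + (-4 - Y/2)/2 = 9/2 + (-2 - Y/4) = 5/2 - Y/4)
E = 3/4 (E = 5/2 - 1/4*7 = 5/2 - 7/4 = 3/4 ≈ 0.75000)
N(O) = 3/4
N(-213) - 32183 = 3/4 - 32183 = -128729/4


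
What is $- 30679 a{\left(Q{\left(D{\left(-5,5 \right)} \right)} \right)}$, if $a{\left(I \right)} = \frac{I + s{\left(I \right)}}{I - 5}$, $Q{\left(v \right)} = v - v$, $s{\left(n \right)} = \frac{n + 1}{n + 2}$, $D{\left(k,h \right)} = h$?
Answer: $\frac{30679}{10} \approx 3067.9$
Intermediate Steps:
$s{\left(n \right)} = \frac{1 + n}{2 + n}$
$Q{\left(v \right)} = 0$
$a{\left(I \right)} = \frac{I + \frac{1 + I}{2 + I}}{-5 + I}$ ($a{\left(I \right)} = \frac{I + \frac{1 + I}{2 + I}}{I - 5} = \frac{I + \frac{1 + I}{2 + I}}{-5 + I}$)
$- 30679 a{\left(Q{\left(D{\left(-5,5 \right)} \right)} \right)} = - 30679 \frac{1 + 0 + 0 \left(2 + 0\right)}{\left(-5 + 0\right) \left(2 + 0\right)} = - 30679 \frac{1 + 0 + 0 \cdot 2}{\left(-5\right) 2} = - 30679 \left(\left(- \frac{1}{5}\right) \frac{1}{2} \left(1 + 0 + 0\right)\right) = - 30679 \left(\left(- \frac{1}{5}\right) \frac{1}{2} \cdot 1\right) = \left(-30679\right) \left(- \frac{1}{10}\right) = \frac{30679}{10}$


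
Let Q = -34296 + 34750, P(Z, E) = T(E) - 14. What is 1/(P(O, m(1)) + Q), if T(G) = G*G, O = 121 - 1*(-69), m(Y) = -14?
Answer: 1/636 ≈ 0.0015723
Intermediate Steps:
O = 190 (O = 121 + 69 = 190)
T(G) = G²
P(Z, E) = -14 + E² (P(Z, E) = E² - 14 = -14 + E²)
Q = 454
1/(P(O, m(1)) + Q) = 1/((-14 + (-14)²) + 454) = 1/((-14 + 196) + 454) = 1/(182 + 454) = 1/636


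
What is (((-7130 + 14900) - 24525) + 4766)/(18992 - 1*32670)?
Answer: 11989/13678 ≈ 0.87652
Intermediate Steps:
(((-7130 + 14900) - 24525) + 4766)/(18992 - 1*32670) = ((7770 - 24525) + 4766)/(18992 - 32670) = (-16755 + 4766)/(-13678) = -11989*(-1/13678) = 11989/13678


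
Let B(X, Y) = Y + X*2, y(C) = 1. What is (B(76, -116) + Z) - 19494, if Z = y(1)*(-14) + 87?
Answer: -19385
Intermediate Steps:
B(X, Y) = Y + 2*X
Z = 73 (Z = 1*(-14) + 87 = -14 + 87 = 73)
(B(76, -116) + Z) - 19494 = ((-116 + 2*76) + 73) - 19494 = ((-116 + 152) + 73) - 19494 = (36 + 73) - 19494 = 109 - 19494 = -19385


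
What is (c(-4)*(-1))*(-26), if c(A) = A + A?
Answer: -208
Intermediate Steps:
c(A) = 2*A
(c(-4)*(-1))*(-26) = ((2*(-4))*(-1))*(-26) = -8*(-1)*(-26) = 8*(-26) = -208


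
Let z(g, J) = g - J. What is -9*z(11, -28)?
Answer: -351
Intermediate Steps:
-9*z(11, -28) = -9*(11 - 1*(-28)) = -9*(11 + 28) = -9*39 = -351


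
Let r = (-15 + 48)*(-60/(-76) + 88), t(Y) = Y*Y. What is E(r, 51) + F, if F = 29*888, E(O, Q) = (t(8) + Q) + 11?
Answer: 25878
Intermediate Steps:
t(Y) = Y**2
r = 55671/19 (r = 33*(-60*(-1/76) + 88) = 33*(15/19 + 88) = 33*(1687/19) = 55671/19 ≈ 2930.1)
E(O, Q) = 75 + Q (E(O, Q) = (8**2 + Q) + 11 = (64 + Q) + 11 = 75 + Q)
F = 25752
E(r, 51) + F = (75 + 51) + 25752 = 126 + 25752 = 25878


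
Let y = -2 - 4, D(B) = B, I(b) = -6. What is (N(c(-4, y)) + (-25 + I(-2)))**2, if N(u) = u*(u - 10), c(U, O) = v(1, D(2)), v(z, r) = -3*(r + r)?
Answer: 54289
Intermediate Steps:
v(z, r) = -6*r
y = -6
c(U, O) = -12 (c(U, O) = -6*2 = -12)
N(u) = u*(-10 + u)
(N(c(-4, y)) + (-25 + I(-2)))**2 = (-12*(-10 - 12) + (-25 - 6))**2 = (-12*(-22) - 31)**2 = (264 - 31)**2 = 233**2 = 54289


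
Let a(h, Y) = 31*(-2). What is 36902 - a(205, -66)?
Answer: 36964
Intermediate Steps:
a(h, Y) = -62
36902 - a(205, -66) = 36902 - 1*(-62) = 36902 + 62 = 36964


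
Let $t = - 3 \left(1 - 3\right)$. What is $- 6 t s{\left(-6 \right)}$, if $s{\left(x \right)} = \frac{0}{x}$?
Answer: $0$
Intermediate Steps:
$s{\left(x \right)} = 0$
$t = 6$ ($t = \left(-3\right) \left(-2\right) = 6$)
$- 6 t s{\left(-6 \right)} = \left(-6\right) 6 \cdot 0 = \left(-36\right) 0 = 0$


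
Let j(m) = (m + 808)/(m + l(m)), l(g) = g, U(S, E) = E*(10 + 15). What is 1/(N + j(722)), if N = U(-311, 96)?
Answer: 722/1733565 ≈ 0.00041648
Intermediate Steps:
U(S, E) = 25*E (U(S, E) = E*25 = 25*E)
j(m) = (808 + m)/(2*m) (j(m) = (m + 808)/(m + m) = (808 + m)/((2*m)) = (808 + m)*(1/(2*m)) = (808 + m)/(2*m))
N = 2400 (N = 25*96 = 2400)
1/(N + j(722)) = 1/(2400 + (1/2)*(808 + 722)/722) = 1/(2400 + (1/2)*(1/722)*1530) = 1/(2400 + 765/722) = 1/(1733565/722) = 722/1733565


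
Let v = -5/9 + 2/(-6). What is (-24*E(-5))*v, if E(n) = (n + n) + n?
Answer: -320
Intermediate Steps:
v = -8/9 (v = -5*⅑ + 2*(-⅙) = -5/9 - ⅓ = -8/9 ≈ -0.88889)
E(n) = 3*n (E(n) = 2*n + n = 3*n)
(-24*E(-5))*v = -72*(-5)*(-8/9) = -24*(-15)*(-8/9) = 360*(-8/9) = -320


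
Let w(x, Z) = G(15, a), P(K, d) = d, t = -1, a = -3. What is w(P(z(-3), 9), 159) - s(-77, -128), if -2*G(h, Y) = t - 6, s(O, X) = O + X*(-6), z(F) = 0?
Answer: -1375/2 ≈ -687.50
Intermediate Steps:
s(O, X) = O - 6*X
G(h, Y) = 7/2 (G(h, Y) = -(-1 - 6)/2 = -½*(-7) = 7/2)
w(x, Z) = 7/2
w(P(z(-3), 9), 159) - s(-77, -128) = 7/2 - (-77 - 6*(-128)) = 7/2 - (-77 + 768) = 7/2 - 1*691 = 7/2 - 691 = -1375/2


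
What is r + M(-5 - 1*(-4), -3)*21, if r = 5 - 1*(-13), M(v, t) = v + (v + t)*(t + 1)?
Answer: 165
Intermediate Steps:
M(v, t) = v + (1 + t)*(t + v) (M(v, t) = v + (t + v)*(1 + t) = v + (1 + t)*(t + v))
r = 18 (r = 5 + 13 = 18)
r + M(-5 - 1*(-4), -3)*21 = 18 + (-3 + (-3)² + 2*(-5 - 1*(-4)) - 3*(-5 - 1*(-4)))*21 = 18 + (-3 + 9 + 2*(-5 + 4) - 3*(-5 + 4))*21 = 18 + (-3 + 9 + 2*(-1) - 3*(-1))*21 = 18 + (-3 + 9 - 2 + 3)*21 = 18 + 7*21 = 18 + 147 = 165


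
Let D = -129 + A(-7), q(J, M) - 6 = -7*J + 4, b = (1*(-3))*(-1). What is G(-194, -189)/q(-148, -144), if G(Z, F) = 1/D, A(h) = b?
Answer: -1/131796 ≈ -7.5875e-6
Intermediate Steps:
b = 3 (b = -3*(-1) = 3)
A(h) = 3
q(J, M) = 10 - 7*J (q(J, M) = 6 + (-7*J + 4) = 6 + (4 - 7*J) = 10 - 7*J)
D = -126 (D = -129 + 3 = -126)
G(Z, F) = -1/126 (G(Z, F) = 1/(-126) = -1/126)
G(-194, -189)/q(-148, -144) = -1/(126*(10 - 7*(-148))) = -1/(126*(10 + 1036)) = -1/126/1046 = -1/126*1/1046 = -1/131796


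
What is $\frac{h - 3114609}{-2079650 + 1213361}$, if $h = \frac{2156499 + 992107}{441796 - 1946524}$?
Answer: $\frac{2343321259979}{651764657196} \approx 3.5953$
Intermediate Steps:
$h = - \frac{1574303}{752364}$ ($h = \frac{3148606}{-1504728} = 3148606 \left(- \frac{1}{1504728}\right) = - \frac{1574303}{752364} \approx -2.0925$)
$\frac{h - 3114609}{-2079650 + 1213361} = \frac{- \frac{1574303}{752364} - 3114609}{-2079650 + 1213361} = - \frac{2343321259979}{752364 \left(-866289\right)} = \left(- \frac{2343321259979}{752364}\right) \left(- \frac{1}{866289}\right) = \frac{2343321259979}{651764657196}$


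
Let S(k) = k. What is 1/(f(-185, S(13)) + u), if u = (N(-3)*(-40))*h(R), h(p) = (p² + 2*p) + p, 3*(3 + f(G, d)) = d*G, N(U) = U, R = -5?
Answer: 3/1186 ≈ 0.0025295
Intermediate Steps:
f(G, d) = -3 + G*d/3 (f(G, d) = -3 + (d*G)/3 = -3 + (G*d)/3 = -3 + G*d/3)
h(p) = p² + 3*p
u = 1200 (u = (-3*(-40))*(-5*(3 - 5)) = 120*(-5*(-2)) = 120*10 = 1200)
1/(f(-185, S(13)) + u) = 1/((-3 + (⅓)*(-185)*13) + 1200) = 1/((-3 - 2405/3) + 1200) = 1/(-2414/3 + 1200) = 1/(1186/3) = 3/1186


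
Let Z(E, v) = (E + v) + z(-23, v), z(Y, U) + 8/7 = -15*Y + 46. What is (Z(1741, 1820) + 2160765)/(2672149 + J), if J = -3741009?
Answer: -15153011/7482020 ≈ -2.0253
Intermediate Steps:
z(Y, U) = 314/7 - 15*Y (z(Y, U) = -8/7 + (-15*Y + 46) = -8/7 + (46 - 15*Y) = 314/7 - 15*Y)
Z(E, v) = 2729/7 + E + v (Z(E, v) = (E + v) + (314/7 - 15*(-23)) = (E + v) + (314/7 + 345) = (E + v) + 2729/7 = 2729/7 + E + v)
(Z(1741, 1820) + 2160765)/(2672149 + J) = ((2729/7 + 1741 + 1820) + 2160765)/(2672149 - 3741009) = (27656/7 + 2160765)/(-1068860) = (15153011/7)*(-1/1068860) = -15153011/7482020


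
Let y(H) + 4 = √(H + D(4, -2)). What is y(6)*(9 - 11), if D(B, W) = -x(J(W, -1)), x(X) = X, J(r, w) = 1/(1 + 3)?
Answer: 8 - √23 ≈ 3.2042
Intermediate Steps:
J(r, w) = ¼ (J(r, w) = 1/4 = ¼)
D(B, W) = -¼ (D(B, W) = -1*¼ = -¼)
y(H) = -4 + √(-¼ + H) (y(H) = -4 + √(H - ¼) = -4 + √(-¼ + H))
y(6)*(9 - 11) = (-4 + √(-1 + 4*6)/2)*(9 - 11) = (-4 + √(-1 + 24)/2)*(-2) = (-4 + √23/2)*(-2) = 8 - √23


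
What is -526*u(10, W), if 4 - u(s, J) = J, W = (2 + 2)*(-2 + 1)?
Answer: -4208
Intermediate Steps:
W = -4 (W = 4*(-1) = -4)
u(s, J) = 4 - J
-526*u(10, W) = -526*(4 - 1*(-4)) = -526*(4 + 4) = -526*8 = -4208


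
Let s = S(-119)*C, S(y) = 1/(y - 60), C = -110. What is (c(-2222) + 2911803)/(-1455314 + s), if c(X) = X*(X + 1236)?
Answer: -913382405/260501096 ≈ -3.5063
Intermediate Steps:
S(y) = 1/(-60 + y)
c(X) = X*(1236 + X)
s = 110/179 (s = -110/(-60 - 119) = -110/(-179) = -1/179*(-110) = 110/179 ≈ 0.61452)
(c(-2222) + 2911803)/(-1455314 + s) = (-2222*(1236 - 2222) + 2911803)/(-1455314 + 110/179) = (-2222*(-986) + 2911803)/(-260501096/179) = (2190892 + 2911803)*(-179/260501096) = 5102695*(-179/260501096) = -913382405/260501096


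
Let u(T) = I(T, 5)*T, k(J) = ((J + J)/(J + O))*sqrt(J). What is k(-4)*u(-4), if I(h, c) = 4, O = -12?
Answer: -16*I ≈ -16.0*I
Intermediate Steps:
k(J) = 2*J**(3/2)/(-12 + J) (k(J) = ((J + J)/(J - 12))*sqrt(J) = ((2*J)/(-12 + J))*sqrt(J) = (2*J/(-12 + J))*sqrt(J) = 2*J**(3/2)/(-12 + J))
u(T) = 4*T
k(-4)*u(-4) = (2*(-4)**(3/2)/(-12 - 4))*(4*(-4)) = (2*(-8*I)/(-16))*(-16) = (2*(-8*I)*(-1/16))*(-16) = I*(-16) = -16*I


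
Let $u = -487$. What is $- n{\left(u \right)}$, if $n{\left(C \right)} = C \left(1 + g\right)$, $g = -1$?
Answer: $0$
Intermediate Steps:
$n{\left(C \right)} = 0$ ($n{\left(C \right)} = C \left(1 - 1\right) = C 0 = 0$)
$- n{\left(u \right)} = \left(-1\right) 0 = 0$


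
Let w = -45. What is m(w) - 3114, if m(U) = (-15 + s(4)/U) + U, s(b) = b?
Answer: -142834/45 ≈ -3174.1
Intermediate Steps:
m(U) = -15 + U + 4/U (m(U) = (-15 + 4/U) + U = -15 + U + 4/U)
m(w) - 3114 = (-15 - 45 + 4/(-45)) - 3114 = (-15 - 45 + 4*(-1/45)) - 3114 = (-15 - 45 - 4/45) - 3114 = -2704/45 - 3114 = -142834/45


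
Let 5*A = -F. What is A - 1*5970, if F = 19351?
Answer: -49201/5 ≈ -9840.2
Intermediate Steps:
A = -19351/5 (A = (-1*19351)/5 = (1/5)*(-19351) = -19351/5 ≈ -3870.2)
A - 1*5970 = -19351/5 - 1*5970 = -19351/5 - 5970 = -49201/5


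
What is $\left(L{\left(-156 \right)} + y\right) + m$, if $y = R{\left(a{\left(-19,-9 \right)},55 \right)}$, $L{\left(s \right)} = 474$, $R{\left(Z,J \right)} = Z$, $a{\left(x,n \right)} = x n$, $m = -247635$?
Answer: $-246990$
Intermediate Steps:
$a{\left(x,n \right)} = n x$
$y = 171$ ($y = \left(-9\right) \left(-19\right) = 171$)
$\left(L{\left(-156 \right)} + y\right) + m = \left(474 + 171\right) - 247635 = 645 - 247635 = -246990$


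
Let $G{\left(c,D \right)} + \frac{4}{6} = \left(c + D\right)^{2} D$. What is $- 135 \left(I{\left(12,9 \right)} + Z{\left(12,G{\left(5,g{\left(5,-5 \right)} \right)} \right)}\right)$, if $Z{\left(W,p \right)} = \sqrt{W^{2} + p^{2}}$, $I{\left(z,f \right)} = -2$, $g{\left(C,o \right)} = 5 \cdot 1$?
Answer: $270 - 450 \sqrt{22453} \approx -67160.0$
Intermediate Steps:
$g{\left(C,o \right)} = 5$
$G{\left(c,D \right)} = - \frac{2}{3} + D \left(D + c\right)^{2}$ ($G{\left(c,D \right)} = - \frac{2}{3} + \left(c + D\right)^{2} D = - \frac{2}{3} + \left(D + c\right)^{2} D = - \frac{2}{3} + D \left(D + c\right)^{2}$)
$- 135 \left(I{\left(12,9 \right)} + Z{\left(12,G{\left(5,g{\left(5,-5 \right)} \right)} \right)}\right) = - 135 \left(-2 + \sqrt{12^{2} + \left(- \frac{2}{3} + 5 \left(5 + 5\right)^{2}\right)^{2}}\right) = - 135 \left(-2 + \sqrt{144 + \left(- \frac{2}{3} + 5 \cdot 10^{2}\right)^{2}}\right) = - 135 \left(-2 + \sqrt{144 + \left(- \frac{2}{3} + 5 \cdot 100\right)^{2}}\right) = - 135 \left(-2 + \sqrt{144 + \left(- \frac{2}{3} + 500\right)^{2}}\right) = - 135 \left(-2 + \sqrt{144 + \left(\frac{1498}{3}\right)^{2}}\right) = - 135 \left(-2 + \sqrt{144 + \frac{2244004}{9}}\right) = - 135 \left(-2 + \sqrt{\frac{2245300}{9}}\right) = - 135 \left(-2 + \frac{10 \sqrt{22453}}{3}\right) = 270 - 450 \sqrt{22453}$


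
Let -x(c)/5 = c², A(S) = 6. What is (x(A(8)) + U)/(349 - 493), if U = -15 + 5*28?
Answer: 55/144 ≈ 0.38194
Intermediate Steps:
U = 125 (U = -15 + 140 = 125)
x(c) = -5*c²
(x(A(8)) + U)/(349 - 493) = (-5*6² + 125)/(349 - 493) = (-5*36 + 125)/(-144) = (-180 + 125)*(-1/144) = -55*(-1/144) = 55/144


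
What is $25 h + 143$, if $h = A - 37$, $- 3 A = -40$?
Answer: $- \frac{1346}{3} \approx -448.67$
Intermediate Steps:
$A = \frac{40}{3}$ ($A = \left(- \frac{1}{3}\right) \left(-40\right) = \frac{40}{3} \approx 13.333$)
$h = - \frac{71}{3}$ ($h = \frac{40}{3} - 37 = - \frac{71}{3} \approx -23.667$)
$25 h + 143 = 25 \left(- \frac{71}{3}\right) + 143 = - \frac{1775}{3} + 143 = - \frac{1346}{3}$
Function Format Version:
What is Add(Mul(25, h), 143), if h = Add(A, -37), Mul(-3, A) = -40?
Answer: Rational(-1346, 3) ≈ -448.67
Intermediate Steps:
A = Rational(40, 3) (A = Mul(Rational(-1, 3), -40) = Rational(40, 3) ≈ 13.333)
h = Rational(-71, 3) (h = Add(Rational(40, 3), -37) = Rational(-71, 3) ≈ -23.667)
Add(Mul(25, h), 143) = Add(Mul(25, Rational(-71, 3)), 143) = Add(Rational(-1775, 3), 143) = Rational(-1346, 3)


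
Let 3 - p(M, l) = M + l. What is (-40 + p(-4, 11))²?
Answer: 1936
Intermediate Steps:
p(M, l) = 3 - M - l (p(M, l) = 3 - (M + l) = 3 + (-M - l) = 3 - M - l)
(-40 + p(-4, 11))² = (-40 + (3 - 1*(-4) - 1*11))² = (-40 + (3 + 4 - 11))² = (-40 - 4)² = (-44)² = 1936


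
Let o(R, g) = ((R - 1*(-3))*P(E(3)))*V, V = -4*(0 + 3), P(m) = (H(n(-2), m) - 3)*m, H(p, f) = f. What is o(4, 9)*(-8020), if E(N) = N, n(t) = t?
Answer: 0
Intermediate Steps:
P(m) = m*(-3 + m) (P(m) = (m - 3)*m = (-3 + m)*m = m*(-3 + m))
V = -12 (V = -4*3 = -12)
o(R, g) = 0 (o(R, g) = ((R - 1*(-3))*(3*(-3 + 3)))*(-12) = ((R + 3)*(3*0))*(-12) = ((3 + R)*0)*(-12) = 0*(-12) = 0)
o(4, 9)*(-8020) = 0*(-8020) = 0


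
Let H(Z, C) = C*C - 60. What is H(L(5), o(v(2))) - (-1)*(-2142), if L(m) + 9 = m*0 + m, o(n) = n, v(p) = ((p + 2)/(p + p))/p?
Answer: -8807/4 ≈ -2201.8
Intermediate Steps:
v(p) = (2 + p)/(2*p²) (v(p) = ((2 + p)/((2*p)))/p = ((2 + p)*(1/(2*p)))/p = ((2 + p)/(2*p))/p = (2 + p)/(2*p²))
L(m) = -9 + m (L(m) = -9 + (m*0 + m) = -9 + (0 + m) = -9 + m)
H(Z, C) = -60 + C² (H(Z, C) = C² - 60 = -60 + C²)
H(L(5), o(v(2))) - (-1)*(-2142) = (-60 + ((½)*(2 + 2)/2²)²) - (-1)*(-2142) = (-60 + ((½)*(¼)*4)²) - 1*2142 = (-60 + (½)²) - 2142 = (-60 + ¼) - 2142 = -239/4 - 2142 = -8807/4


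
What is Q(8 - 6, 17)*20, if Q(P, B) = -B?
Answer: -340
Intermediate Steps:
Q(8 - 6, 17)*20 = -1*17*20 = -17*20 = -340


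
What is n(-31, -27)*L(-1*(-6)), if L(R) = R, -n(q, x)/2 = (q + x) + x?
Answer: 1020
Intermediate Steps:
n(q, x) = -4*x - 2*q (n(q, x) = -2*((q + x) + x) = -2*(q + 2*x) = -4*x - 2*q)
n(-31, -27)*L(-1*(-6)) = (-4*(-27) - 2*(-31))*(-1*(-6)) = (108 + 62)*6 = 170*6 = 1020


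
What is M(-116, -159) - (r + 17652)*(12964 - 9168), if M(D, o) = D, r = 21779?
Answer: -149680192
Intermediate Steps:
M(-116, -159) - (r + 17652)*(12964 - 9168) = -116 - (21779 + 17652)*(12964 - 9168) = -116 - 39431*3796 = -116 - 1*149680076 = -116 - 149680076 = -149680192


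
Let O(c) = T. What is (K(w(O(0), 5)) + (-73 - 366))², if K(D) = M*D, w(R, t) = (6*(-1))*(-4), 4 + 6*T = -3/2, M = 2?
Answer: 152881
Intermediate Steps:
T = -11/12 (T = -⅔ + (-3/2)/6 = -⅔ + (-3*½)/6 = -⅔ + (⅙)*(-3/2) = -⅔ - ¼ = -11/12 ≈ -0.91667)
O(c) = -11/12
w(R, t) = 24 (w(R, t) = -6*(-4) = 24)
K(D) = 2*D
(K(w(O(0), 5)) + (-73 - 366))² = (2*24 + (-73 - 366))² = (48 - 439)² = (-391)² = 152881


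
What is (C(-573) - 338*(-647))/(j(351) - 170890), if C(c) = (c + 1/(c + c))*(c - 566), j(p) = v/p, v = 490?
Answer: -116830204569/22913085800 ≈ -5.0988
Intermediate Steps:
j(p) = 490/p
C(c) = (-566 + c)*(c + 1/(2*c)) (C(c) = (c + 1/(2*c))*(-566 + c) = (-566 + c)*(c + 1/(2*c)))
(C(-573) - 338*(-647))/(j(351) - 170890) = ((1/2 + (-573)**2 - 566*(-573) - 283/(-573)) - 338*(-647))/(490/351 - 170890) = ((1/2 + 328329 + 324318 - 283*(-1/573)) + 218686)/(490*(1/351) - 170890) = ((1/2 + 328329 + 324318 + 283/573) + 218686)/(490/351 - 170890) = (747934601/1146 + 218686)/(-59981900/351) = (998548757/1146)*(-351/59981900) = -116830204569/22913085800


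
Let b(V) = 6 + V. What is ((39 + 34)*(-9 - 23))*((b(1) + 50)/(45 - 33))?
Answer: -11096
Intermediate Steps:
((39 + 34)*(-9 - 23))*((b(1) + 50)/(45 - 33)) = ((39 + 34)*(-9 - 23))*(((6 + 1) + 50)/(45 - 33)) = (73*(-32))*((7 + 50)/12) = -133152/12 = -2336*19/4 = -11096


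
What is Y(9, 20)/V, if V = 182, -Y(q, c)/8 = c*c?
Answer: -1600/91 ≈ -17.582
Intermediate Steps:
Y(q, c) = -8*c² (Y(q, c) = -8*c*c = -8*c²)
Y(9, 20)/V = -8*20²/182 = -8*400*(1/182) = -3200*1/182 = -1600/91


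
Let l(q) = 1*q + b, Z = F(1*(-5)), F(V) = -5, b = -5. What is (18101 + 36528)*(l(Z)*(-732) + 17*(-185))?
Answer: 228076075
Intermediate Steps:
Z = -5
l(q) = -5 + q (l(q) = 1*q - 5 = q - 5 = -5 + q)
(18101 + 36528)*(l(Z)*(-732) + 17*(-185)) = (18101 + 36528)*((-5 - 5)*(-732) + 17*(-185)) = 54629*(-10*(-732) - 3145) = 54629*(7320 - 3145) = 54629*4175 = 228076075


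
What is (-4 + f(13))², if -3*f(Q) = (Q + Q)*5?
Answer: 20164/9 ≈ 2240.4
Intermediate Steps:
f(Q) = -10*Q/3 (f(Q) = -(Q + Q)*5/3 = -2*Q*5/3 = -10*Q/3)
(-4 + f(13))² = (-4 - 10/3*13)² = (-4 - 130/3)² = (-142/3)² = 20164/9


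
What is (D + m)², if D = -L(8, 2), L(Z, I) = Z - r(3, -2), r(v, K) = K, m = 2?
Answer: 64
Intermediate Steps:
L(Z, I) = 2 + Z (L(Z, I) = Z - 1*(-2) = Z + 2 = 2 + Z)
D = -10 (D = -(2 + 8) = -1*10 = -10)
(D + m)² = (-10 + 2)² = (-8)² = 64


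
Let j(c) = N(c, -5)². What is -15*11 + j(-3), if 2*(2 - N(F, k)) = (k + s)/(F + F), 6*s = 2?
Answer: -52619/324 ≈ -162.40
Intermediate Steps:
s = ⅓ (s = (⅙)*2 = ⅓ ≈ 0.33333)
N(F, k) = 2 - (⅓ + k)/(4*F) (N(F, k) = 2 - (k + ⅓)/(2*(F + F)) = 2 - (⅓ + k)/(2*(2*F)) = 2 - (⅓ + k)*1/(2*F)/2 = 2 - (⅓ + k)/(4*F))
j(c) = (14 + 24*c)²/(144*c²) (j(c) = ((-1 - 3*(-5) + 24*c)/(12*c))² = ((-1 + 15 + 24*c)/(12*c))² = ((14 + 24*c)/(12*c))² = (14 + 24*c)²/(144*c²))
-15*11 + j(-3) = -15*11 + (1/36)*(7 + 12*(-3))²/(-3)² = -165 + (1/36)*(⅑)*(7 - 36)² = -165 + (1/36)*(⅑)*(-29)² = -165 + (1/36)*(⅑)*841 = -165 + 841/324 = -52619/324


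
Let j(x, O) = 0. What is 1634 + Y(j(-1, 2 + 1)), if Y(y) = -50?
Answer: 1584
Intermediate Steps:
1634 + Y(j(-1, 2 + 1)) = 1634 - 50 = 1584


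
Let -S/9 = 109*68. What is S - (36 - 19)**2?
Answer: -66997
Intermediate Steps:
S = -66708 (S = -981*68 = -9*7412 = -66708)
S - (36 - 19)**2 = -66708 - (36 - 19)**2 = -66708 - 1*17**2 = -66708 - 1*289 = -66708 - 289 = -66997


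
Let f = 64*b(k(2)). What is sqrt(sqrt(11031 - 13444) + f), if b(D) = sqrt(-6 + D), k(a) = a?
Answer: sqrt(I)*sqrt(128 + sqrt(2413)) ≈ 9.4107 + 9.4107*I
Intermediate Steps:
f = 128*I (f = 64*sqrt(-6 + 2) = 64*sqrt(-4) = 64*(2*I) = 128*I ≈ 128.0*I)
sqrt(sqrt(11031 - 13444) + f) = sqrt(sqrt(11031 - 13444) + 128*I) = sqrt(sqrt(-2413) + 128*I) = sqrt(I*sqrt(2413) + 128*I) = sqrt(128*I + I*sqrt(2413))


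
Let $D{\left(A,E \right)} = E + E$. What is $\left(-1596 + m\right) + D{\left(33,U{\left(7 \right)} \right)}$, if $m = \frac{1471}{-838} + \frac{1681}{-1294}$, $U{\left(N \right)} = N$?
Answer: $- \frac{429697164}{271093} \approx -1585.1$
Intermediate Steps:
$D{\left(A,E \right)} = 2 E$
$m = - \frac{828038}{271093}$ ($m = 1471 \left(- \frac{1}{838}\right) + 1681 \left(- \frac{1}{1294}\right) = - \frac{1471}{838} - \frac{1681}{1294} = - \frac{828038}{271093} \approx -3.0544$)
$\left(-1596 + m\right) + D{\left(33,U{\left(7 \right)} \right)} = \left(-1596 - \frac{828038}{271093}\right) + 2 \cdot 7 = - \frac{433492466}{271093} + 14 = - \frac{429697164}{271093}$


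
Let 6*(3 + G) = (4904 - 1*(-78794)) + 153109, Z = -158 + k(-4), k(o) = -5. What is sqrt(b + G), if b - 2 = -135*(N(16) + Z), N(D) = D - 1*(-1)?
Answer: sqrt(2130366)/6 ≈ 243.26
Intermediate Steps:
N(D) = 1 + D (N(D) = D + 1 = 1 + D)
Z = -163 (Z = -158 - 5 = -163)
G = 236789/6 (G = -3 + ((4904 - 1*(-78794)) + 153109)/6 = -3 + ((4904 + 78794) + 153109)/6 = -3 + (83698 + 153109)/6 = -3 + (1/6)*236807 = -3 + 236807/6 = 236789/6 ≈ 39465.)
b = 19712 (b = 2 - 135*((1 + 16) - 163) = 2 - 135*(17 - 163) = 2 - 135*(-146) = 2 + 19710 = 19712)
sqrt(b + G) = sqrt(19712 + 236789/6) = sqrt(355061/6) = sqrt(2130366)/6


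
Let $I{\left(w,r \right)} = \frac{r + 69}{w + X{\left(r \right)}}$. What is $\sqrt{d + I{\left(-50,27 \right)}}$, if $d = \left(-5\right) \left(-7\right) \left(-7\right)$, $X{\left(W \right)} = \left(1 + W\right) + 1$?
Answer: $\frac{i \sqrt{12229}}{7} \approx 15.798 i$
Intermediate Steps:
$X{\left(W \right)} = 2 + W$
$I{\left(w,r \right)} = \frac{69 + r}{2 + r + w}$ ($I{\left(w,r \right)} = \frac{r + 69}{w + \left(2 + r\right)} = \frac{69 + r}{2 + r + w}$)
$d = -245$ ($d = 35 \left(-7\right) = -245$)
$\sqrt{d + I{\left(-50,27 \right)}} = \sqrt{-245 + \frac{69 + 27}{2 + 27 - 50}} = \sqrt{-245 + \frac{1}{-21} \cdot 96} = \sqrt{-245 - \frac{32}{7}} = \sqrt{- \frac{1747}{7}} = \frac{i \sqrt{12229}}{7}$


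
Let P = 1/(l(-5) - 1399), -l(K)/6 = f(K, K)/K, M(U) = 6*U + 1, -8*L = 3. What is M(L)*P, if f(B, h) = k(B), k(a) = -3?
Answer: 25/28052 ≈ 0.00089120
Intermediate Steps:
L = -3/8 (L = -⅛*3 = -3/8 ≈ -0.37500)
f(B, h) = -3
M(U) = 1 + 6*U
l(K) = 18/K (l(K) = -(-18)/K = 18/K)
P = -5/7013 (P = 1/(18/(-5) - 1399) = 1/(18*(-⅕) - 1399) = 1/(-18/5 - 1399) = 1/(-7013/5) = -5/7013 ≈ -0.00071296)
M(L)*P = (1 + 6*(-3/8))*(-5/7013) = (1 - 9/4)*(-5/7013) = -5/4*(-5/7013) = 25/28052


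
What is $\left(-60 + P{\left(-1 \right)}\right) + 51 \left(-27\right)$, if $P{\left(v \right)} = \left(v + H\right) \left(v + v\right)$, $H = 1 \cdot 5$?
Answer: $-1445$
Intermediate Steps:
$H = 5$
$P{\left(v \right)} = 2 v \left(5 + v\right)$ ($P{\left(v \right)} = \left(v + 5\right) \left(v + v\right) = \left(5 + v\right) 2 v = 2 v \left(5 + v\right)$)
$\left(-60 + P{\left(-1 \right)}\right) + 51 \left(-27\right) = \left(-60 + 2 \left(-1\right) \left(5 - 1\right)\right) + 51 \left(-27\right) = \left(-60 + 2 \left(-1\right) 4\right) - 1377 = \left(-60 - 8\right) - 1377 = -68 - 1377 = -1445$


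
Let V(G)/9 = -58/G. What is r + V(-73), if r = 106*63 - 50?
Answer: 484366/73 ≈ 6635.1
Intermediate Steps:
V(G) = -522/G (V(G) = 9*(-58/G) = -522/G)
r = 6628 (r = 6678 - 50 = 6628)
r + V(-73) = 6628 - 522/(-73) = 6628 - 522*(-1/73) = 6628 + 522/73 = 484366/73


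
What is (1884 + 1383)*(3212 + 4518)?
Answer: 25253910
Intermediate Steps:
(1884 + 1383)*(3212 + 4518) = 3267*7730 = 25253910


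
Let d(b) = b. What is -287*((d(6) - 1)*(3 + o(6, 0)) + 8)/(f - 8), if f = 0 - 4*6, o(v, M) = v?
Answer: 15211/32 ≈ 475.34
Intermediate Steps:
f = -24 (f = 0 - 1*24 = 0 - 24 = -24)
-287*((d(6) - 1)*(3 + o(6, 0)) + 8)/(f - 8) = -287*((6 - 1)*(3 + 6) + 8)/(-24 - 8) = -287*(5*9 + 8)/(-32) = -287*(45 + 8)*(-1)/32 = -15211*(-1)/32 = -287*(-53/32) = 15211/32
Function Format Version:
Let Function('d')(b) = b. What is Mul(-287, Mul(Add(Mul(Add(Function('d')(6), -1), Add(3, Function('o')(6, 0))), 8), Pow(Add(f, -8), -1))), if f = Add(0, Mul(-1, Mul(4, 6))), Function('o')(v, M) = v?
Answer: Rational(15211, 32) ≈ 475.34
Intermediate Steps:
f = -24 (f = Add(0, Mul(-1, 24)) = Add(0, -24) = -24)
Mul(-287, Mul(Add(Mul(Add(Function('d')(6), -1), Add(3, Function('o')(6, 0))), 8), Pow(Add(f, -8), -1))) = Mul(-287, Mul(Add(Mul(Add(6, -1), Add(3, 6)), 8), Pow(Add(-24, -8), -1))) = Mul(-287, Mul(Add(Mul(5, 9), 8), Pow(-32, -1))) = Mul(-287, Mul(Add(45, 8), Rational(-1, 32))) = Mul(-287, Mul(53, Rational(-1, 32))) = Mul(-287, Rational(-53, 32)) = Rational(15211, 32)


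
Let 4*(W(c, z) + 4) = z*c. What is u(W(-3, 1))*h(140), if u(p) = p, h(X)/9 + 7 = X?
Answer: -22743/4 ≈ -5685.8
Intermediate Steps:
h(X) = -63 + 9*X
W(c, z) = -4 + c*z/4 (W(c, z) = -4 + (z*c)/4 = -4 + (c*z)/4 = -4 + c*z/4)
u(W(-3, 1))*h(140) = (-4 + (¼)*(-3)*1)*(-63 + 9*140) = (-4 - ¾)*(-63 + 1260) = -19/4*1197 = -22743/4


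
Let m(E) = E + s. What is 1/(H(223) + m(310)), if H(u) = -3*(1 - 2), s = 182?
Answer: 1/495 ≈ 0.0020202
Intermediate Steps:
m(E) = 182 + E (m(E) = E + 182 = 182 + E)
H(u) = 3 (H(u) = -3*(-1) = 3)
1/(H(223) + m(310)) = 1/(3 + (182 + 310)) = 1/(3 + 492) = 1/495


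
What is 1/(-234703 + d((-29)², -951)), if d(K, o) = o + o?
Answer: -1/236605 ≈ -4.2265e-6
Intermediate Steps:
d(K, o) = 2*o
1/(-234703 + d((-29)², -951)) = 1/(-234703 + 2*(-951)) = 1/(-234703 - 1902) = 1/(-236605) = -1/236605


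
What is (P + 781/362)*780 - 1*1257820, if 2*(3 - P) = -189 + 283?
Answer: -233572750/181 ≈ -1.2905e+6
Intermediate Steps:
P = -44 (P = 3 - (-189 + 283)/2 = 3 - 1/2*94 = 3 - 47 = -44)
(P + 781/362)*780 - 1*1257820 = (-44 + 781/362)*780 - 1*1257820 = (-44 + 781*(1/362))*780 - 1257820 = (-44 + 781/362)*780 - 1257820 = -15147/362*780 - 1257820 = -5907330/181 - 1257820 = -233572750/181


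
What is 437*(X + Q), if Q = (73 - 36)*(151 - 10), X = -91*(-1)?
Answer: 2319596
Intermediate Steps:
X = 91
Q = 5217 (Q = 37*141 = 5217)
437*(X + Q) = 437*(91 + 5217) = 437*5308 = 2319596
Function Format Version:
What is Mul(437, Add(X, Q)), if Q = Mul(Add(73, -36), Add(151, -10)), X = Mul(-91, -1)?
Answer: 2319596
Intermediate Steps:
X = 91
Q = 5217 (Q = Mul(37, 141) = 5217)
Mul(437, Add(X, Q)) = Mul(437, Add(91, 5217)) = Mul(437, 5308) = 2319596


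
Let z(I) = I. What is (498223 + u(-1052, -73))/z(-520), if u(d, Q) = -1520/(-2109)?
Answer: -55302833/57720 ≈ -958.12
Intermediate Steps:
u(d, Q) = 80/111 (u(d, Q) = -1520*(-1/2109) = 80/111)
(498223 + u(-1052, -73))/z(-520) = (498223 + 80/111)/(-520) = (55302833/111)*(-1/520) = -55302833/57720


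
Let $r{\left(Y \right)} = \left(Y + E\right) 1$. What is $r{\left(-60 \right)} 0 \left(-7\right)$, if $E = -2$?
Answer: $0$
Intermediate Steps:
$r{\left(Y \right)} = -2 + Y$ ($r{\left(Y \right)} = \left(Y - 2\right) 1 = \left(-2 + Y\right) 1 = -2 + Y$)
$r{\left(-60 \right)} 0 \left(-7\right) = \left(-2 - 60\right) 0 \left(-7\right) = \left(-62\right) 0 = 0$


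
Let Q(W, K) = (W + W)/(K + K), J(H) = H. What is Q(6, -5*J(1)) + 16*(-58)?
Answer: -4646/5 ≈ -929.20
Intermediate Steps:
Q(W, K) = W/K (Q(W, K) = (2*W)/((2*K)) = (2*W)*(1/(2*K)) = W/K)
Q(6, -5*J(1)) + 16*(-58) = 6/((-5*1)) + 16*(-58) = 6/(-5) - 928 = 6*(-⅕) - 928 = -6/5 - 928 = -4646/5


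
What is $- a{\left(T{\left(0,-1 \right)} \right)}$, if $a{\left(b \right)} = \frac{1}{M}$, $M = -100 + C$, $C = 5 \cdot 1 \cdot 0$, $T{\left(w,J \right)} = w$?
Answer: $\frac{1}{100} \approx 0.01$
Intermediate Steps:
$C = 0$ ($C = 5 \cdot 0 = 0$)
$M = -100$ ($M = -100 + 0 = -100$)
$a{\left(b \right)} = - \frac{1}{100}$ ($a{\left(b \right)} = \frac{1}{-100} = - \frac{1}{100}$)
$- a{\left(T{\left(0,-1 \right)} \right)} = \left(-1\right) \left(- \frac{1}{100}\right) = \frac{1}{100}$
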